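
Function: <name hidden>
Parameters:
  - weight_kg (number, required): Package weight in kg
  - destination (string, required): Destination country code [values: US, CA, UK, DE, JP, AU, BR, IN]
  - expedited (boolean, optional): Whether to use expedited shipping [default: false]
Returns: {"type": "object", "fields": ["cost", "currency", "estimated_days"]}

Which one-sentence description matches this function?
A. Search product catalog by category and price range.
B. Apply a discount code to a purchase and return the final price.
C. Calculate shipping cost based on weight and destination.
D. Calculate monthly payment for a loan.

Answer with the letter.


Parameters weight_kg, destination, expedited and return ["cost", "currency", "estimated_days"] fit: Calculate shipping cost based on weight and destination.
C


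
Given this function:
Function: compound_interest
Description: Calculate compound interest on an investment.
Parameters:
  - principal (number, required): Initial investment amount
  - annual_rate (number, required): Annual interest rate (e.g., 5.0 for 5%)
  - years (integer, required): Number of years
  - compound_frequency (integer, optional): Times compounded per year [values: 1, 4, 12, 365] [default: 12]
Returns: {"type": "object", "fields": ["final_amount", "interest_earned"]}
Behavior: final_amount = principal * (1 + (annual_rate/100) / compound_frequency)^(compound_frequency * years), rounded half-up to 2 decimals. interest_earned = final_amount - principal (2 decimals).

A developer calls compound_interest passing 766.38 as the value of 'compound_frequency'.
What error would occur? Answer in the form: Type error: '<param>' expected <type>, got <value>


Spec: 'compound_frequency' is declared as integer; 766.38 is a non-integer number.
Type error: 'compound_frequency' expected integer, got 766.38


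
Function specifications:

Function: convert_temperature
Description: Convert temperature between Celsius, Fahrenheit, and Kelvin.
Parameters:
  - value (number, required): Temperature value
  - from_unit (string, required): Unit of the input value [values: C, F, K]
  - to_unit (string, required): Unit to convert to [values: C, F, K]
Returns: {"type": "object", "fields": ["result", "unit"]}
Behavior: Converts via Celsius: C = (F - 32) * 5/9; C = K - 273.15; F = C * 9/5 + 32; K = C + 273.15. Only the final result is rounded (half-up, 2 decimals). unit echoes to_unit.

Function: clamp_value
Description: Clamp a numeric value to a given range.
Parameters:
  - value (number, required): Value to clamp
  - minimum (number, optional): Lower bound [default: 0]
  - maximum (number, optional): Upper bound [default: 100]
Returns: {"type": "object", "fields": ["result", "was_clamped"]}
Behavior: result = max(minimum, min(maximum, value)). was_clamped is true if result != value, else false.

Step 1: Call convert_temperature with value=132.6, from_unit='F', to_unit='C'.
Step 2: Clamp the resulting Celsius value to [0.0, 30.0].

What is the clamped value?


Step 1: convert_temperature(value=132.6, from_unit=F, to_unit=C)
  To C: (132.6 - 32) * 5/9 = 55.888889
  Target is C: 55.888889
  Round to 2 decimals: 55.89
  -> result = 55.89 C
Step 2: clamp_value(value=55.89, minimum=0.0, maximum=30.0)
  result = max(0.0, min(30.0, 55.89)) = max(0.0, 30.0) = 30.0
  was_clamped = (30.0 != 55.89) = true
  -> result = 30.0
30.0


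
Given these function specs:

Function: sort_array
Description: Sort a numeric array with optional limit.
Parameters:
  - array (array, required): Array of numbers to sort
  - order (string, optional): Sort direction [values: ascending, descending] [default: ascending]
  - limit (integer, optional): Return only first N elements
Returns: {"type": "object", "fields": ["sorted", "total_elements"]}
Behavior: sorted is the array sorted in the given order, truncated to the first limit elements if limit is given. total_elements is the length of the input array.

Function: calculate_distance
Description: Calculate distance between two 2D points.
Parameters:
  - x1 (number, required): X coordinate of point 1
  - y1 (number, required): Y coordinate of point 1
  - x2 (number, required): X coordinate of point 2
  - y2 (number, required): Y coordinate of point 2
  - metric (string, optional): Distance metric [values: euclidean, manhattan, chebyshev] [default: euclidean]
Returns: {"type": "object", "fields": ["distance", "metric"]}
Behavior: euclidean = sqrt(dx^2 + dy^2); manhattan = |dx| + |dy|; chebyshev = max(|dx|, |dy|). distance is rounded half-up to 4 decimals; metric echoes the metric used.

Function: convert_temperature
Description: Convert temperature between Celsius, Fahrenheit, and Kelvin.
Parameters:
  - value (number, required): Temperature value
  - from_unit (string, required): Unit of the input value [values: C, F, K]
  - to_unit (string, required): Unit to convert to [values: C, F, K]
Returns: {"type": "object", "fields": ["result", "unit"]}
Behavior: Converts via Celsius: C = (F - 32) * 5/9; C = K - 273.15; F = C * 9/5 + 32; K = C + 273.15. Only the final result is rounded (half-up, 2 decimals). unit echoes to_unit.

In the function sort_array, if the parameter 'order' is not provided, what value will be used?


The sort_array spec declares:
  - order (string, optional): Sort direction [values: ascending, descending] [default: ascending]
Default:
ascending


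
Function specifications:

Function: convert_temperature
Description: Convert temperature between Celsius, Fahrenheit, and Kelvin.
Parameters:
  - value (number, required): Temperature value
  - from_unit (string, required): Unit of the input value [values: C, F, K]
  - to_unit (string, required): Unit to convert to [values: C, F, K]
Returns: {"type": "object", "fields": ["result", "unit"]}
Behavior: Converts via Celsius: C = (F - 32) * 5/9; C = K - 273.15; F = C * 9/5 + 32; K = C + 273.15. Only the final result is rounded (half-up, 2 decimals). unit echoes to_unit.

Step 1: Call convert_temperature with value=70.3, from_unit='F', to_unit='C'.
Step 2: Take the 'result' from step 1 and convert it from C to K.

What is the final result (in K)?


Step 1: convert_temperature(value=70.3, from_unit=F, to_unit=C)
  To C: (70.3 - 32) * 5/9 = 21.277778
  Target is C: 21.277778
  Round to 2 decimals: 21.28
  -> result = 21.28 C
Step 2: convert_temperature(value=21.28, from_unit=C, to_unit=K)
  Input already in C: 21.28
  To K: 21.28 + 273.15 = 294.43
  Round to 2 decimals: 294.43
  -> result = 294.43 K
294.43 K


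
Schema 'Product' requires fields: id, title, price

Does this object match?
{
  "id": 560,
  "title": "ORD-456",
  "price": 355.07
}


Checking required fields... All present.
Valid - all required fields present


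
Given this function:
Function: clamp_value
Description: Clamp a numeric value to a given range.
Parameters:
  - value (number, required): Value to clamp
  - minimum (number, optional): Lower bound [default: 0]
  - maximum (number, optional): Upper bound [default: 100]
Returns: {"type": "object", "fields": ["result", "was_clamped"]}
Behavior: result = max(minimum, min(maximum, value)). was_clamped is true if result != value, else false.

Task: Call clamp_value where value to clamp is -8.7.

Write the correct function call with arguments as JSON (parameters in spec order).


Mapping each described value to its parameter name:
  'Value to clamp' -> value = -8.7
clamp_value({"value": -8.7})


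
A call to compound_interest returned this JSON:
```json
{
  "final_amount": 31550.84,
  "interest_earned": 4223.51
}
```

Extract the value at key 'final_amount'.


31550.84


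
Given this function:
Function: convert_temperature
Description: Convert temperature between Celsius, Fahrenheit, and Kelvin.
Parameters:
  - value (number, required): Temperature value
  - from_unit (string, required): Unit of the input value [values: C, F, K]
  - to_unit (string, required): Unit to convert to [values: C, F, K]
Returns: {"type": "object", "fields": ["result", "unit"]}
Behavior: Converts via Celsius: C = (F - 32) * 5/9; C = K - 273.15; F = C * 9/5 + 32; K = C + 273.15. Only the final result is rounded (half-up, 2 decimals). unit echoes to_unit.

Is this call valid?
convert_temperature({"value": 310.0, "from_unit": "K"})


Checking required parameters...
Missing required parameter: to_unit
Invalid - missing required parameter 'to_unit'


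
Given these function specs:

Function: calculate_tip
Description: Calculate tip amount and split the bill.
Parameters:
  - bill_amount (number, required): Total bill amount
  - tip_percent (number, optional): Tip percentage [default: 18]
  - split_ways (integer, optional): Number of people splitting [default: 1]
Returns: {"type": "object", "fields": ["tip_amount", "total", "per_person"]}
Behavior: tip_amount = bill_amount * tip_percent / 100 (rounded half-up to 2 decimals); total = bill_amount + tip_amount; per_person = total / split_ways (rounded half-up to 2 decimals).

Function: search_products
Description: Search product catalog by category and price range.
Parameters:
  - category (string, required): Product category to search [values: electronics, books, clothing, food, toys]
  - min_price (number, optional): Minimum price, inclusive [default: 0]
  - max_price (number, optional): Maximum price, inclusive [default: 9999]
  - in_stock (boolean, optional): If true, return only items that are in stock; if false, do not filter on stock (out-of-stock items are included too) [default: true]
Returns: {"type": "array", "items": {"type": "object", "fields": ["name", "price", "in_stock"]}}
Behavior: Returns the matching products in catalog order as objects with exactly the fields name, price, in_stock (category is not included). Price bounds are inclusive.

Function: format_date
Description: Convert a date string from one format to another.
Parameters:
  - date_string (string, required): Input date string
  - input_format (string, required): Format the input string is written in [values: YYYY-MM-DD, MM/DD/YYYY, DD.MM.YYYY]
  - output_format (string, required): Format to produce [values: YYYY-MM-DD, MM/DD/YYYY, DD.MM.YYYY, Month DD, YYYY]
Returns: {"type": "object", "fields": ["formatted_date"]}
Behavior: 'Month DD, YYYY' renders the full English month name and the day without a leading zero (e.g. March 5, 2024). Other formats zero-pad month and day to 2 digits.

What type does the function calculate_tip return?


The calculate_tip spec declares Returns: {"type": "object", "fields": ["tip_amount", "total", "per_person"]}
Type:
object


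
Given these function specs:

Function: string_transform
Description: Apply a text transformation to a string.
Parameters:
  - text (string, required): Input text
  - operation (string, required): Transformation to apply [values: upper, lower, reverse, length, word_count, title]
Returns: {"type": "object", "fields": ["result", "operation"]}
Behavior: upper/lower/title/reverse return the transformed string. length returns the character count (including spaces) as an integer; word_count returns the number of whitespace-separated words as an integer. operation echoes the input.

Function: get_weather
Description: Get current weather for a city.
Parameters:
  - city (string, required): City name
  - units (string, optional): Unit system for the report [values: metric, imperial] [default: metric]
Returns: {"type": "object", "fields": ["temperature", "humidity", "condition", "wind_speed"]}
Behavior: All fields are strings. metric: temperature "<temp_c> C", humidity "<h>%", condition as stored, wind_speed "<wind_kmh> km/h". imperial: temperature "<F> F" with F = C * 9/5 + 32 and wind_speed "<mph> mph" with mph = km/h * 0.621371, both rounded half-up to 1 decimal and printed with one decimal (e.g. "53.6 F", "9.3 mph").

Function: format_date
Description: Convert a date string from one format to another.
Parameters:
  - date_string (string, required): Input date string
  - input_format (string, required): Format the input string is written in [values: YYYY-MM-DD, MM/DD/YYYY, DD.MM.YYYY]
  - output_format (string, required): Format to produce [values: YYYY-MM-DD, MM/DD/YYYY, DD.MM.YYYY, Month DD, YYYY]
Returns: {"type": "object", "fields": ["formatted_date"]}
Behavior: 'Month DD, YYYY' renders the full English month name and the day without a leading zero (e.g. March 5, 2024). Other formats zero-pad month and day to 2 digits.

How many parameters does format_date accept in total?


Parameters of format_date: date_string (required), input_format (required), output_format (required)
Total:
3


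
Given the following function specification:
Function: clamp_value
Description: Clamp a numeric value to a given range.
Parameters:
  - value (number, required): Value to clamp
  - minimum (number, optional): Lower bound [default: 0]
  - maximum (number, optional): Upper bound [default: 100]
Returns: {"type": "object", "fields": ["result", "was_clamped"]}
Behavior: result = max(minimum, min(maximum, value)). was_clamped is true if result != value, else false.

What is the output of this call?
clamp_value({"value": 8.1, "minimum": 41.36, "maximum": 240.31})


result = max(41.36, min(240.31, 8.1)) = max(41.36, 8.1) = 41.36
was_clamped = (41.36 != 8.1) = true
Output:
{"result": 41.36, "was_clamped": true}


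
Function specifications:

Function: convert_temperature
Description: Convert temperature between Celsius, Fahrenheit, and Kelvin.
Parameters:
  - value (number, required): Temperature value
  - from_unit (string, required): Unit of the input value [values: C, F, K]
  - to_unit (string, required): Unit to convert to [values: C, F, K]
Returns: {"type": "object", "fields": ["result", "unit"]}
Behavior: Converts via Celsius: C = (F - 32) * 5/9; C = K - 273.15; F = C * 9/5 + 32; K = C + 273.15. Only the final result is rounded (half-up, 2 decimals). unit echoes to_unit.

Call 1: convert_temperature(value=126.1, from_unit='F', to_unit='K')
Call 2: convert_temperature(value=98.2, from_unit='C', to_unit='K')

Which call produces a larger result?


Call 1:
  To C: (126.1 - 32) * 5/9 = 52.277778
  To K: 52.277778 + 273.15 = 325.427778
  Round to 2 decimals: 325.43
  -> 325.43 K
Call 2:
  Input already in C: 98.2
  To K: 98.2 + 273.15 = 371.35
  Round to 2 decimals: 371.35
  -> 371.35 K
Call 2 (371.35 K)


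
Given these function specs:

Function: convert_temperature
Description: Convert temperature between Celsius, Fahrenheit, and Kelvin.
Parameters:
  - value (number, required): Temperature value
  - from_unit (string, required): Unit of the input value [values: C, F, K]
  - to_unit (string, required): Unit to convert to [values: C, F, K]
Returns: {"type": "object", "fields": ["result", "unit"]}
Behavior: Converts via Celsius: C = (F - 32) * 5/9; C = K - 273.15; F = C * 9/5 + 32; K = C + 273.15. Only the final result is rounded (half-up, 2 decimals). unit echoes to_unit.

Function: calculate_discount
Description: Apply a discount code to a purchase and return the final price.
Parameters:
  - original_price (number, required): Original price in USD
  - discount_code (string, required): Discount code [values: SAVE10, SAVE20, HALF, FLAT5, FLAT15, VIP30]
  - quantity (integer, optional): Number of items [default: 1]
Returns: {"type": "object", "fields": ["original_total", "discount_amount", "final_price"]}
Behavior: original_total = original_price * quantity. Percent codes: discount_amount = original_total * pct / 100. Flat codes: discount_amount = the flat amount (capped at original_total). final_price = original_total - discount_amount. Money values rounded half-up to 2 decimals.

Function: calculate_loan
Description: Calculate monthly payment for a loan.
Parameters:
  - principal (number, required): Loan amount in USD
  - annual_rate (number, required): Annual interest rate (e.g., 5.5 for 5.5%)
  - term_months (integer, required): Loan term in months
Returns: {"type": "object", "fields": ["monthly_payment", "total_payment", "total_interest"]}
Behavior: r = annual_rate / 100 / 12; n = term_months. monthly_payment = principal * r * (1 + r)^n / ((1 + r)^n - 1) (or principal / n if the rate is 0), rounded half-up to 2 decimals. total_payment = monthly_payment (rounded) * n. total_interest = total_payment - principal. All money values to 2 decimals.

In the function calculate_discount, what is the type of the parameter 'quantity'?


The calculate_discount spec declares:
  - quantity (integer, optional): Number of items [default: 1]
Type:
integer


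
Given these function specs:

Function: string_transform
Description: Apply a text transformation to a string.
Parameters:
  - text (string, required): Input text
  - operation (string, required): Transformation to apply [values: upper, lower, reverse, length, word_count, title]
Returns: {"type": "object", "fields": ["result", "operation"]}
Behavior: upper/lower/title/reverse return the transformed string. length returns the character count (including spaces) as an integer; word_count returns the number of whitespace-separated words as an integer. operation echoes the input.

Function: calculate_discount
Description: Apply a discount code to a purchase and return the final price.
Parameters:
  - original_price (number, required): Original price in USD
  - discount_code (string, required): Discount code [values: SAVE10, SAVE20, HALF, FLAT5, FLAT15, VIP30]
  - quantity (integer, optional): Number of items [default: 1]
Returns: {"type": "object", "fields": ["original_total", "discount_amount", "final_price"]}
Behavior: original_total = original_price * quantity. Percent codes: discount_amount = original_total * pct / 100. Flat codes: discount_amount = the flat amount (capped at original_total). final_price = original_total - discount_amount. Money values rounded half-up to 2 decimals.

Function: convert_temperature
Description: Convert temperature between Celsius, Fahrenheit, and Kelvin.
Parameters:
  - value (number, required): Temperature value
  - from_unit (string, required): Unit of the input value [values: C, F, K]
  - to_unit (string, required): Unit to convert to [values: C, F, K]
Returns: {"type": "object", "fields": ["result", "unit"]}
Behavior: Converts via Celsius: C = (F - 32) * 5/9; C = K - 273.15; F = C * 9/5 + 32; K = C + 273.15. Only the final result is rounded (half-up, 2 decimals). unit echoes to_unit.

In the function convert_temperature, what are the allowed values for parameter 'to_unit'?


The convert_temperature spec declares:
  - to_unit (string, required): Unit to convert to [values: C, F, K]
Allowed values:
C, F, K


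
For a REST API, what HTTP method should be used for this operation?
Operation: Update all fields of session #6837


GET = read, POST = create, PUT = update/replace, DELETE = remove
This operation is an update/replace.
PUT


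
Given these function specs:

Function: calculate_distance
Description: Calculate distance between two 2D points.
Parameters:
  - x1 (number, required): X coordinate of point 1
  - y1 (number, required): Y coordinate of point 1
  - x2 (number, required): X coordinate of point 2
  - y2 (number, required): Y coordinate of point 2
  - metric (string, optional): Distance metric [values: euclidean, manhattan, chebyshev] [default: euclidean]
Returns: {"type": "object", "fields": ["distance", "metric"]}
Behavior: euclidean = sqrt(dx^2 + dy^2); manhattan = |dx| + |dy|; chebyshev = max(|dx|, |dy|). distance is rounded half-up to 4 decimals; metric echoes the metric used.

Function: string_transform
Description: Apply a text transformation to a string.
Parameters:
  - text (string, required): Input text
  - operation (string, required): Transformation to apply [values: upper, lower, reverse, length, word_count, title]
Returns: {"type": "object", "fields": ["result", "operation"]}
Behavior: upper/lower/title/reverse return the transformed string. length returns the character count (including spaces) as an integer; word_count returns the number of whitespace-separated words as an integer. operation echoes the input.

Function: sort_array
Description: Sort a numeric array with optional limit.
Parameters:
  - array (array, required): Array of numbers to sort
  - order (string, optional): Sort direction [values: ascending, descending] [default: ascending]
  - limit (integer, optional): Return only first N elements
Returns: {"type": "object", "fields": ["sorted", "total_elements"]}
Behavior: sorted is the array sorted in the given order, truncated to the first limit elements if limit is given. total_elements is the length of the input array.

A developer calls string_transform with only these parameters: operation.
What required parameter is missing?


Required parameters: text, operation
Provided: operation
Missing: text
text


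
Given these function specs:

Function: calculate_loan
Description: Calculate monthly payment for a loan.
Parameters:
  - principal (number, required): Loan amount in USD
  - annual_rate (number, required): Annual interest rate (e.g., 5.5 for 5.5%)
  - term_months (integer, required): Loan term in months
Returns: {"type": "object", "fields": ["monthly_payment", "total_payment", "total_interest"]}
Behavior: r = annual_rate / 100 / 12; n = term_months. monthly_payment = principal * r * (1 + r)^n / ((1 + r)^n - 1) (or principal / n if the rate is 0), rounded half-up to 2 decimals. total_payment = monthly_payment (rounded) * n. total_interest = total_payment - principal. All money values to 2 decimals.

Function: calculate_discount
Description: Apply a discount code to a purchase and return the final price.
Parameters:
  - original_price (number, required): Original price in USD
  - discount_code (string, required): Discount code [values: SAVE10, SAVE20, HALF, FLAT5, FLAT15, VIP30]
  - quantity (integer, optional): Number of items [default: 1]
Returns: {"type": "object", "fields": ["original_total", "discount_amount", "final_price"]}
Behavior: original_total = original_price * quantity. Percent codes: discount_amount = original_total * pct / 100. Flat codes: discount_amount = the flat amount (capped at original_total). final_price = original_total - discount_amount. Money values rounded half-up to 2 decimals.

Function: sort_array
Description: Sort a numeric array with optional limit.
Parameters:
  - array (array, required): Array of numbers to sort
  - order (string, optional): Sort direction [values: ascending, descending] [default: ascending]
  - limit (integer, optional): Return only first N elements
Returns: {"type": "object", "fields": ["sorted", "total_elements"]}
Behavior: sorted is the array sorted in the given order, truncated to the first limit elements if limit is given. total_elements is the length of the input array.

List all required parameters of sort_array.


Parameters of sort_array and their required/optional flag:
  array: required
  order: optional
  limit: optional
array


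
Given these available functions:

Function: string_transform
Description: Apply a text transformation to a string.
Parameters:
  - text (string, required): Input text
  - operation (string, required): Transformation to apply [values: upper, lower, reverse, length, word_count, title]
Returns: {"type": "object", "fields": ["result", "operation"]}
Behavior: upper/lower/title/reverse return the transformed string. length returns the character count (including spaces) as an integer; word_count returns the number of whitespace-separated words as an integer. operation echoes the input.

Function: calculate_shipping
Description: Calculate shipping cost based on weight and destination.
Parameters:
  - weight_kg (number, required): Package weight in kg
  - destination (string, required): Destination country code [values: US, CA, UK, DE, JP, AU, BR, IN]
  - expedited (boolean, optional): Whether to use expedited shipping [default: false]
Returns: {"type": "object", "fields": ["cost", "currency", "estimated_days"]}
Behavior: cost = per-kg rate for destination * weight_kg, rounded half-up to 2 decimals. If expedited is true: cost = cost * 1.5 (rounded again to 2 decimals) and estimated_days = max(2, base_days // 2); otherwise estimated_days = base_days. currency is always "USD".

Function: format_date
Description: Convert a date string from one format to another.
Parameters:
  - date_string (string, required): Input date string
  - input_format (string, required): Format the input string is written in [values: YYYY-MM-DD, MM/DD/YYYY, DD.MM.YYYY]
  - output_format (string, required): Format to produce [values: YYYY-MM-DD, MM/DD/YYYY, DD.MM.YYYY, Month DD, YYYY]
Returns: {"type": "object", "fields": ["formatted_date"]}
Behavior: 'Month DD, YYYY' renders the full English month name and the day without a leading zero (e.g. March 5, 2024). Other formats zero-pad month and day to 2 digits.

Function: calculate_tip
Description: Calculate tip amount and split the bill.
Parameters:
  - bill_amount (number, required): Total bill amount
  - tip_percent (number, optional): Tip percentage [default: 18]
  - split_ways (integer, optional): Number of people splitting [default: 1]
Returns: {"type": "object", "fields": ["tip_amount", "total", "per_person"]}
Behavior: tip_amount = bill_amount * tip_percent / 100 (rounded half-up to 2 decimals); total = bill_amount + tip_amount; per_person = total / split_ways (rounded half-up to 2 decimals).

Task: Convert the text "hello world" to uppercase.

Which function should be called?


The task needs a function whose description is: Apply a text transformation to a string.
string_transform


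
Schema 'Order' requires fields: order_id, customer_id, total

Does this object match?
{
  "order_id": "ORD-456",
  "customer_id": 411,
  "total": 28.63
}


Checking required fields... All present.
Valid - all required fields present


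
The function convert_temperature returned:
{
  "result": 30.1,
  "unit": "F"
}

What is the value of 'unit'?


F


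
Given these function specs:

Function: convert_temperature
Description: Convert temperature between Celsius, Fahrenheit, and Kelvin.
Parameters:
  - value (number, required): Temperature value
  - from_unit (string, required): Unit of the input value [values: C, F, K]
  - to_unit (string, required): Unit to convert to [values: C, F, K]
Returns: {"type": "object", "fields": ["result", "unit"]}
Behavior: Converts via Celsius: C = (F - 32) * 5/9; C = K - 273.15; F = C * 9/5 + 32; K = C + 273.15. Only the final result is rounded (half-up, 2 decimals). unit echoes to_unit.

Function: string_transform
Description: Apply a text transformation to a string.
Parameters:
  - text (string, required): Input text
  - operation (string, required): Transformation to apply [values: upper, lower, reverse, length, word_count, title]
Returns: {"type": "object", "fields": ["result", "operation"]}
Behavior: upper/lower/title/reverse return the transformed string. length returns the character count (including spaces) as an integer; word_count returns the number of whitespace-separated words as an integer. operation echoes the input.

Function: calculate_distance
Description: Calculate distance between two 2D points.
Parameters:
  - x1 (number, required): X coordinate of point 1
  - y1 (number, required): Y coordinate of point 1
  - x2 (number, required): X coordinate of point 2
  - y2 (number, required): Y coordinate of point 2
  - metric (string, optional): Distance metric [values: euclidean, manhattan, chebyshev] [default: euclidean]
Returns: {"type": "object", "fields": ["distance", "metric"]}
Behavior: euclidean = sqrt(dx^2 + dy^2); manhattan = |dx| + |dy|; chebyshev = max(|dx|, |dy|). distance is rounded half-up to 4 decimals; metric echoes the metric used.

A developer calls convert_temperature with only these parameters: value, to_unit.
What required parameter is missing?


Required parameters: value, from_unit, to_unit
Provided: value, to_unit
Missing: from_unit
from_unit


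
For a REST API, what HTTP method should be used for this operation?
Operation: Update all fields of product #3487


GET = read, POST = create, PUT = update/replace, DELETE = remove
This operation is an update/replace.
PUT


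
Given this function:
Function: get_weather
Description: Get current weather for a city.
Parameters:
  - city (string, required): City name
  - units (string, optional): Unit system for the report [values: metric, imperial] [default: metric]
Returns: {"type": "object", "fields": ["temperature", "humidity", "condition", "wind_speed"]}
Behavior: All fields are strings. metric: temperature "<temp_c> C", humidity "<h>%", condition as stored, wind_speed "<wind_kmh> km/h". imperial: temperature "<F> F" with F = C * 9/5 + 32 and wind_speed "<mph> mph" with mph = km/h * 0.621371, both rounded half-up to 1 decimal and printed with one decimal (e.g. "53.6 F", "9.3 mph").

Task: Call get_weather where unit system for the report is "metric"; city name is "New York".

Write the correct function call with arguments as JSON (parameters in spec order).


Mapping each described value to its parameter name:
  'Unit system for the report' -> units = "metric"
  'City name' -> city = "New York"
get_weather({"city": "New York", "units": "metric"})


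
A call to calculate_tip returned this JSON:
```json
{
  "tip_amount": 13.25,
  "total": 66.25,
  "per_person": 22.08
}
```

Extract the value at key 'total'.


66.25


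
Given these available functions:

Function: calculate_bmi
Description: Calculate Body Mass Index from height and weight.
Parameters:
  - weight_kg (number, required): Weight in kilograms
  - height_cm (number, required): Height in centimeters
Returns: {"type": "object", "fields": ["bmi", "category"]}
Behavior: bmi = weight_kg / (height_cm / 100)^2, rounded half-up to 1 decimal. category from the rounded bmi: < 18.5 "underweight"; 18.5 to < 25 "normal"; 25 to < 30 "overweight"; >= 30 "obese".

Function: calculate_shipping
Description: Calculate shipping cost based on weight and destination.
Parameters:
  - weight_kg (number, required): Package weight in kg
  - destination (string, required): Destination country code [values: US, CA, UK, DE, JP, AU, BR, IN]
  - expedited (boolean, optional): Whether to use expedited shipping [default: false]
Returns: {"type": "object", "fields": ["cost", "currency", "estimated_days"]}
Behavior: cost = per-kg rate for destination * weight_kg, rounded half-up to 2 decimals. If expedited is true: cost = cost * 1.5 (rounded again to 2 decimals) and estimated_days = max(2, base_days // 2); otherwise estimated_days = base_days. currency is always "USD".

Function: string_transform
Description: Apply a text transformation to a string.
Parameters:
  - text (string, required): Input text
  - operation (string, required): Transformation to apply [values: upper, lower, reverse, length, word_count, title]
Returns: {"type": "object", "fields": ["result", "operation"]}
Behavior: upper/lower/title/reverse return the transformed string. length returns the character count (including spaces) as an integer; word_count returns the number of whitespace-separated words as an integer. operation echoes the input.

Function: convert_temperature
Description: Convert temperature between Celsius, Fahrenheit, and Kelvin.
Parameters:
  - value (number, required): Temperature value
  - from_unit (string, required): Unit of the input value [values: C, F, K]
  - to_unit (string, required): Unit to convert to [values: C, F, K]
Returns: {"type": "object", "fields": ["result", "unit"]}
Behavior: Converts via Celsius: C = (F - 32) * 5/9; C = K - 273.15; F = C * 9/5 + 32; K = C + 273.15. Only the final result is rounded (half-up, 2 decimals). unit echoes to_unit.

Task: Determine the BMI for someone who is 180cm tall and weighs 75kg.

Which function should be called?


The task needs a function whose description is: Calculate Body Mass Index from height and weight.
calculate_bmi


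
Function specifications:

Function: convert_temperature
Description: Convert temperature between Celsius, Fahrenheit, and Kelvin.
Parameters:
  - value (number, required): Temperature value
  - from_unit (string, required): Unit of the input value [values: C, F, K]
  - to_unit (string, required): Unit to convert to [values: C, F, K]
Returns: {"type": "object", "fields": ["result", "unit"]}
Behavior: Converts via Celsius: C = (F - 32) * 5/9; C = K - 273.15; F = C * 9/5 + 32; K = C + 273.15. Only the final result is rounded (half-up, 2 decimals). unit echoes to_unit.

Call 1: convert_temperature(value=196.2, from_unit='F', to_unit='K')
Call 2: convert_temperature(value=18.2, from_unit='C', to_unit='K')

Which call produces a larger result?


Call 1:
  To C: (196.2 - 32) * 5/9 = 91.222222
  To K: 91.222222 + 273.15 = 364.372222
  Round to 2 decimals: 364.37
  -> 364.37 K
Call 2:
  Input already in C: 18.2
  To K: 18.2 + 273.15 = 291.35
  Round to 2 decimals: 291.35
  -> 291.35 K
Call 1 (364.37 K)


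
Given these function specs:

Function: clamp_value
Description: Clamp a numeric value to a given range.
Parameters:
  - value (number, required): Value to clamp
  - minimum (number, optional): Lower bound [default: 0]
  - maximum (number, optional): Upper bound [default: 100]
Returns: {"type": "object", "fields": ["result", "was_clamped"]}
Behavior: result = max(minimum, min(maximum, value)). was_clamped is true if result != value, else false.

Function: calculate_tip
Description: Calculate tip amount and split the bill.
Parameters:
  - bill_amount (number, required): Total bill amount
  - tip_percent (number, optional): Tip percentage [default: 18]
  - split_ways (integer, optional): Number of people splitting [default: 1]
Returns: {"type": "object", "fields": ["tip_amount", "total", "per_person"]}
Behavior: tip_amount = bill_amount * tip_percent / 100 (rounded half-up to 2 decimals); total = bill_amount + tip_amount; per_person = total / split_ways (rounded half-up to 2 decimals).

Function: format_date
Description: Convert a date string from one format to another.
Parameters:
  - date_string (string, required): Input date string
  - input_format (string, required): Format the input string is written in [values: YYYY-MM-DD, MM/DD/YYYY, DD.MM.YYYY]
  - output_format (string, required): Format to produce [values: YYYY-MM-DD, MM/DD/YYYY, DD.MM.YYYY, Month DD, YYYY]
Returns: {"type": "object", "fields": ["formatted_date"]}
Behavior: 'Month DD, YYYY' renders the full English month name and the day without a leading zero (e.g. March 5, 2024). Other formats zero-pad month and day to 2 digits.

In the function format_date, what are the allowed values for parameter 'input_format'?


The format_date spec declares:
  - input_format (string, required): Format the input string is written in [values: YYYY-MM-DD, MM/DD/YYYY, DD.MM.YYYY]
Allowed values:
YYYY-MM-DD, MM/DD/YYYY, DD.MM.YYYY


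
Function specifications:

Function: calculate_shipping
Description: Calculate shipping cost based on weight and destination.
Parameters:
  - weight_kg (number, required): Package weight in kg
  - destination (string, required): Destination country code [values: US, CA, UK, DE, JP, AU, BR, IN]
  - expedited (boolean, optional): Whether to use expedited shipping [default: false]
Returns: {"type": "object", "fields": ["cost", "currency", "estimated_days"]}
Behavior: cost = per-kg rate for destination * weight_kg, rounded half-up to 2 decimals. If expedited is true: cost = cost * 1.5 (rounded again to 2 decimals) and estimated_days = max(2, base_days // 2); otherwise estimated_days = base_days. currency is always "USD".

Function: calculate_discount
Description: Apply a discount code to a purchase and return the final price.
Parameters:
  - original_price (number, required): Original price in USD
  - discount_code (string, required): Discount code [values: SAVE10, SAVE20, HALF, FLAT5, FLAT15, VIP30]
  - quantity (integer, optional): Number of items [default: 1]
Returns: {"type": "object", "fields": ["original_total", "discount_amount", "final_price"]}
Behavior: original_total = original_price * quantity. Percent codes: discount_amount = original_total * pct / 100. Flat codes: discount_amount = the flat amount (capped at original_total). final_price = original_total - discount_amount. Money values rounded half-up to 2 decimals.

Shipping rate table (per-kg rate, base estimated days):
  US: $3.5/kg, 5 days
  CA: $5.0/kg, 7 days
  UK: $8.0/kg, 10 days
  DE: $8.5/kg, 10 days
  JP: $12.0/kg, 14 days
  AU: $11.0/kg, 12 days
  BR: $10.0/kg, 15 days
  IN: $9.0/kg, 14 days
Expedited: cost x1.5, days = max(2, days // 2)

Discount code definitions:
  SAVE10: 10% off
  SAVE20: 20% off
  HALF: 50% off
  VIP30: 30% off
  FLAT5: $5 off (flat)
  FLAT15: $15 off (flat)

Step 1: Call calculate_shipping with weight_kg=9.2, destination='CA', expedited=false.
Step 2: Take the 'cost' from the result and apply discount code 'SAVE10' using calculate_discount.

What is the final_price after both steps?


Step 1: calculate_shipping(weight_kg=9.2, destination=CA, expedited=false)
  Rate for CA: $5.0/kg, base 7 days
  cost = 5.0 * 9.2 = 46 -> 46.00
  expedited not set/false: estimated_days = 7
  -> cost = 46.00 USD
Step 2: calculate_discount(original_price=46.0, discount_code=SAVE10, quantity=1)
  original_total = 46.0 * 1 = 46.00
  SAVE10 = 10% off: discount_amount = 46.00 * 10/100 = 4.6 -> 4.60
  final_price = 46.00 - 4.60 = 41.40
  -> final_price = 41.40
$41.40


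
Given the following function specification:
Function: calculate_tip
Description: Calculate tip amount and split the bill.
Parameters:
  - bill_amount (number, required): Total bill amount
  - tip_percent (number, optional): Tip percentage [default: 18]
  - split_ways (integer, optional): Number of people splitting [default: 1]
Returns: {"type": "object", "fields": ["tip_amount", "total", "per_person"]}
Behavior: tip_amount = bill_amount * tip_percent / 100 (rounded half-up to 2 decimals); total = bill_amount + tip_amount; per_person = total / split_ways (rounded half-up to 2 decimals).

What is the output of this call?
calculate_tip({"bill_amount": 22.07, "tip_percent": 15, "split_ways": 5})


tip_amount = 22.07 * 15/100 = 3.3105 -> 3.31
total = 22.07 + 3.31 = 25.38
per_person = 25.38 / 5 = 5.076 -> 5.08
Output:
{"tip_amount": 3.31, "total": 25.38, "per_person": 5.08}


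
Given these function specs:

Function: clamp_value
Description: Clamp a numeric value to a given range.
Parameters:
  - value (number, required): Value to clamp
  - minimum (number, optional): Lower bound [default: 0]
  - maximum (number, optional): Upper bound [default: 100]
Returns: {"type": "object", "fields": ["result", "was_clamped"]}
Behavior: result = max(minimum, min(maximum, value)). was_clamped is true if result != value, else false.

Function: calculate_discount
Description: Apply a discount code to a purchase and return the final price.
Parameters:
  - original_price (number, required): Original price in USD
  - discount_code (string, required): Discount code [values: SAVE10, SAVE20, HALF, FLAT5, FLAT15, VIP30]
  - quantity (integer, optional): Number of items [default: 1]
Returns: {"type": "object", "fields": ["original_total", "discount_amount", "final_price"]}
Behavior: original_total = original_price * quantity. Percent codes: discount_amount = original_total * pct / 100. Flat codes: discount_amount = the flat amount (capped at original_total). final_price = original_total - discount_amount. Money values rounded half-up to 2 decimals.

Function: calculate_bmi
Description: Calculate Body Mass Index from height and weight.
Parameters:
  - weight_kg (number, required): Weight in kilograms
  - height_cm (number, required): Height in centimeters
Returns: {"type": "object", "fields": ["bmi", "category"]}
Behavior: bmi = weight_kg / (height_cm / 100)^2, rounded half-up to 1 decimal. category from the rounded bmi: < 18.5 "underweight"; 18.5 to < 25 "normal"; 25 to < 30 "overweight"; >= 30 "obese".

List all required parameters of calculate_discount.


Parameters of calculate_discount and their required/optional flag:
  original_price: required
  discount_code: required
  quantity: optional
discount_code, original_price


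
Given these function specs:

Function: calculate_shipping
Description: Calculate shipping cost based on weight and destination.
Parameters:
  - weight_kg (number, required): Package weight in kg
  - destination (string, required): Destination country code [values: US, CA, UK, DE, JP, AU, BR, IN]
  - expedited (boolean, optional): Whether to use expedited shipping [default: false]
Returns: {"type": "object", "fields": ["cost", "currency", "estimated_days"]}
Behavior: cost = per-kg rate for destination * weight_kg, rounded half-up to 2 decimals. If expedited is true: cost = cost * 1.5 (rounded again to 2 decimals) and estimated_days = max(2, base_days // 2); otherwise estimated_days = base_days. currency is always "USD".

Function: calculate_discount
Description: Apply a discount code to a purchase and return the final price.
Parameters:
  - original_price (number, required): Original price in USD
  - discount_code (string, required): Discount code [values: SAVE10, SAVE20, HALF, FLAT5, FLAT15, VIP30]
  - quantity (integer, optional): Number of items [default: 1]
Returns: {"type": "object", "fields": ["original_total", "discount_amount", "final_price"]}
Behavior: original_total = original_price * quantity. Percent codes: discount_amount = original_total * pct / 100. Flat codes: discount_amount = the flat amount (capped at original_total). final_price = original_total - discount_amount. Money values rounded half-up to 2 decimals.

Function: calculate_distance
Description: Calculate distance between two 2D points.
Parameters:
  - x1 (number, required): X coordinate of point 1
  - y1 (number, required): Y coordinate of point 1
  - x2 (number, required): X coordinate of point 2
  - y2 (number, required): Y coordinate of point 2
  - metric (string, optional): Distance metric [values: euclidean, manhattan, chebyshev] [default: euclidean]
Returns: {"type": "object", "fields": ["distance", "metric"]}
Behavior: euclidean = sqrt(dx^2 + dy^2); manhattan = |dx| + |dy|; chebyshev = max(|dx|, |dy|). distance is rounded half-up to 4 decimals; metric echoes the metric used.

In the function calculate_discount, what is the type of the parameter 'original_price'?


The calculate_discount spec declares:
  - original_price (number, required): Original price in USD
Type:
number
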